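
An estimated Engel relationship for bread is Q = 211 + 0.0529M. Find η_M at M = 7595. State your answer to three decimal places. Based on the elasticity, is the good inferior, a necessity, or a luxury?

0.656 (necessity)

At M = 7595: Q = 612.776.
dQ/dM = 0.0529.
η = (dQ/dM)·(M/Q) = 0.0529 × (7595/612.776) = 0.656.
Since 0 < η < 1, the good is a necessity.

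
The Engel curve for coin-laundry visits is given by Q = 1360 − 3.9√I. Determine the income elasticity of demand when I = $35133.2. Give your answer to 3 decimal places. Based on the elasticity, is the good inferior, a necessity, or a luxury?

-0.581 (inferior good)

At I = 35133.2: Q = 628.990.
dQ/dI = -3.9/(2√I) = -0.0104034 at this income.
η = (dQ/dI)·(I/Q) = -0.0104034 × (35133.2/628.990) = -0.581.
Since η < 0, the good is an inferior good.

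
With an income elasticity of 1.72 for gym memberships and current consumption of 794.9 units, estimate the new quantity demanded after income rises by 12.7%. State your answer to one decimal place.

968.5

%ΔQ ≈ η × %ΔI = 1.72 × 12.7% = 21.844%.
New Q ≈ 794.9 × (1 + 0.21844) = 968.5.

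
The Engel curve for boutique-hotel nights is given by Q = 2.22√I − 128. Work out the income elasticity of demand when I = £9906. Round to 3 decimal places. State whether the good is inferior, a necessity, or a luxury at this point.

1.189 (luxury)

At I = 9906: Q = 92.954.
dQ/dI = 2.22/(2√I) = 0.0111525 at this income.
η = (dQ/dI)·(I/Q) = 0.0111525 × (9906/92.954) = 1.189.
Since η > 1, the good is a luxury.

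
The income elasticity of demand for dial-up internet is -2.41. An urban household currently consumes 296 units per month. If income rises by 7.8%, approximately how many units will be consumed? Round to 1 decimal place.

%ΔQ ≈ η × %ΔI = -2.41 × 7.8% = -18.798%.
New Q ≈ 296 × (1 − 0.18798) = 240.4.

240.4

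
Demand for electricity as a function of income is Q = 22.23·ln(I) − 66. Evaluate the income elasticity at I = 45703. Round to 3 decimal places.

0.129

At I = 45703: Q = 172.526.
dQ/dI = 22.23/I = 0.000486401 at this income.
η = (dQ/dI)·(I/Q) = 0.000486401 × (45703/172.526) = 0.129.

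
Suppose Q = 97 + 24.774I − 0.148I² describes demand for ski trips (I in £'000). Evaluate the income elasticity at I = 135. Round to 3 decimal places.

At I = 135: Q = 744.1900.
dQ/dI = 24.774 − 0.296I = -15.18600.
η = (dQ/dI)·(I/Q) = -15.18600 × (135/744.1900) = -2.755.

-2.755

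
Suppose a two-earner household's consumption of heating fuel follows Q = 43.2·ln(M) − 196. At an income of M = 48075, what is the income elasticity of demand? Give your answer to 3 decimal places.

At M = 48075: Q = 269.718.
dQ/dM = 43.2/M = 0.000898596 at this income.
η = (dQ/dM)·(M/Q) = 0.000898596 × (48075/269.718) = 0.160.

0.160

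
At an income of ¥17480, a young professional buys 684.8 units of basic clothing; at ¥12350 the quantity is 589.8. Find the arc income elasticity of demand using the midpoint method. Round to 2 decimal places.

ΔQ = 589.8 − 684.8 = -95; midpoint Q̄ = (684.8 + 589.8)/2 = 637.3.
ΔI = 12350 − 17480 = -5130; midpoint Ī = (17480 + 12350)/2 = 14915.
η = (ΔQ/Q̄) ÷ (ΔI/Ī) = (-95/637.3) ÷ (-5130/14915) = 0.43.

0.43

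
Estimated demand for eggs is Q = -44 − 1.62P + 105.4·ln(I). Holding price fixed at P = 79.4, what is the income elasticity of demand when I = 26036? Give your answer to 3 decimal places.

0.117

At P = 79.4, I = 26036: Q = 898.999.
Holding P constant, ∂Q/∂I = 105.4/I = 0.00404824.
η_I = (∂Q/∂I)·(I/Q) = 0.00404824 × (26036/898.999) = 0.117.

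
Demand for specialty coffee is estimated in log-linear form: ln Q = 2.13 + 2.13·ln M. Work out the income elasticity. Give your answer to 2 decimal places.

In a log-linear demand, the coefficient on ln M is the income elasticity.
So η = 2.13.

2.13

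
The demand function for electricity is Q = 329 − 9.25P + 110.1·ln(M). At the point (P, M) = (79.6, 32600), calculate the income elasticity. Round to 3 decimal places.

At P = 79.6, M = 32600: Q = 736.867.
Holding P constant, ∂Q/∂M = 110.1/M = 0.0033773.
η_M = (∂Q/∂M)·(M/Q) = 0.0033773 × (32600/736.867) = 0.149.

0.149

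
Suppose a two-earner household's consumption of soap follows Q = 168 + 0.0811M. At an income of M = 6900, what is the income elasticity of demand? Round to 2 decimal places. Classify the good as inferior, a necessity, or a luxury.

At M = 6900: Q = 727.590.
dQ/dM = 0.0811.
η = (dQ/dM)·(M/Q) = 0.0811 × (6900/727.590) = 0.77.
Since 0 < η < 1, the good is a necessity.

0.77 (necessity)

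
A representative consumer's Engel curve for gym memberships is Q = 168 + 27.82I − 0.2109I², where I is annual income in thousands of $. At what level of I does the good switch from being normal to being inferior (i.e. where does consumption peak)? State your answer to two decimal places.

dQ/dI = 27.82 − 0.4218I.
The good is inferior where dQ/dI < 0. Setting dQ/dI = 0 gives I = 27.82 / 0.4218 = 65.96.

65.96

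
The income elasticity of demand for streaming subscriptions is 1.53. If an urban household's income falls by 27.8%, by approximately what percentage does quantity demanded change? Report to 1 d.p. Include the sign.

%ΔQ ≈ η × %ΔI = 1.53 × (-27.8%) = -42.5%.

-42.5%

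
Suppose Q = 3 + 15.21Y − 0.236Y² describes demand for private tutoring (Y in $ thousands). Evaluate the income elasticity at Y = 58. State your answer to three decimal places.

At Y = 58: Q = 91.2760.
dQ/dY = 15.21 − 0.472Y = -12.16600.
η = (dQ/dY)·(Y/Q) = -12.16600 × (58/91.2760) = -7.731.

-7.731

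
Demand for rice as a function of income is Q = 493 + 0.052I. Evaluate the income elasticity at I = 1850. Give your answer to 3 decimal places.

0.163

At I = 1850: Q = 589.200.
dQ/dI = 0.052.
η = (dQ/dI)·(I/Q) = 0.052 × (1850/589.200) = 0.163.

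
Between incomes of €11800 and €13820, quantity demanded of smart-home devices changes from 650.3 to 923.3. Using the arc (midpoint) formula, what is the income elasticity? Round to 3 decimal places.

2.200

ΔQ = 923.3 − 650.3 = 273; midpoint Q̄ = (650.3 + 923.3)/2 = 786.8.
ΔI = 13820 − 11800 = 2020; midpoint Ī = (11800 + 13820)/2 = 12810.
η = (ΔQ/Q̄) ÷ (ΔI/Ī) = (273/786.8) ÷ (2020/12810) = 2.200.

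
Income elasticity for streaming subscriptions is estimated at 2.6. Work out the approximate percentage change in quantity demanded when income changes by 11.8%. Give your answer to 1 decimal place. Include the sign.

%ΔQ ≈ η × %ΔI = 2.6 × 11.8% = 30.7%.

30.7%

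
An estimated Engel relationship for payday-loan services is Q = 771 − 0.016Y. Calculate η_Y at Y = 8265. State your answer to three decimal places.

-0.207

At Y = 8265: Q = 638.760.
dQ/dY = −0.016.
η = (dQ/dY)·(Y/Q) = -0.016 × (8265/638.760) = -0.207.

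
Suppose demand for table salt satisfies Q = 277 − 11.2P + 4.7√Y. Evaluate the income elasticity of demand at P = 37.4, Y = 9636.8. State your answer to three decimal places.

0.722

At P = 37.4, Y = 9636.8: Q = 319.506.
Holding P constant, ∂Q/∂Y = 4.7/(2√Y) = 0.0239387.
η_Y = (∂Q/∂Y)·(Y/Q) = 0.0239387 × (9636.8/319.506) = 0.722.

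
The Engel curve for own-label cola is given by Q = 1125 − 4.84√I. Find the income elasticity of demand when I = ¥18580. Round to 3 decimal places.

-0.709

At I = 18580: Q = 465.267.
dQ/dI = -4.84/(2√I) = -0.0177538 at this income.
η = (dQ/dI)·(I/Q) = -0.0177538 × (18580/465.267) = -0.709.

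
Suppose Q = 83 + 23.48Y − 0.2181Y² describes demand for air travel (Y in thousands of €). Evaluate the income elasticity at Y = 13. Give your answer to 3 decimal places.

At Y = 13: Q = 351.3811.
dQ/dY = 23.48 − 0.4362Y = 17.80940.
η = (dQ/dY)·(Y/Q) = 17.80940 × (13/351.3811) = 0.659.

0.659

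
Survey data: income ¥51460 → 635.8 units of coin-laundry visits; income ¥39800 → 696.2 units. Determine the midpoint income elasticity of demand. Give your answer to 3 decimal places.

-0.355

ΔQ = 696.2 − 635.8 = 60.4; midpoint Q̄ = (635.8 + 696.2)/2 = 666.
ΔI = 39800 − 51460 = -11660; midpoint Ī = (51460 + 39800)/2 = 45630.
η = (ΔQ/Q̄) ÷ (ΔI/Ī) = (60.4/666) ÷ (-11660/45630) = -0.355.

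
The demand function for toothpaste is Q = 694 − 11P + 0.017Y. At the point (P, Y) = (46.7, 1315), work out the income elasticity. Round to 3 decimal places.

At P = 46.7, Y = 1315: Q = 202.655.
Holding P constant, ∂Q/∂Y = 0.017.
η_Y = (∂Q/∂Y)·(Y/Q) = 0.017 × (1315/202.655) = 0.110.

0.110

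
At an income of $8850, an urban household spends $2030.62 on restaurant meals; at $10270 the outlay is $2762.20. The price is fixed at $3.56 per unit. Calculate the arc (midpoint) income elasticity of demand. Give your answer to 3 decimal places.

2.055

With a constant price, Q₁ = 2030.62/3.56 = 570.399 and Q₂ = 2762.20/3.56 = 775.899 (equivalently, work directly with expenditure since P cancels).
Midpoint %ΔQ = (2762.20 − 2030.62)/2396.41 = 0.30528; midpoint %ΔI = (10270 − 8850)/9560 = 0.14854.
η = 0.30528 / 0.14854 = 2.055.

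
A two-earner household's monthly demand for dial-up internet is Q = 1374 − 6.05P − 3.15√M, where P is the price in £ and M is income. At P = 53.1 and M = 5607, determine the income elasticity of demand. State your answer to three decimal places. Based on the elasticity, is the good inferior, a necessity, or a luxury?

At P = 53.1, M = 5607: Q = 816.873.
Holding P constant, ∂Q/∂M = -3.15/(2√M) = -0.0210337.
η_M = (∂Q/∂M)·(M/Q) = -0.0210337 × (5607/816.873) = -0.144.
Since η < 0, this is an inferior good.

-0.144 (inferior good)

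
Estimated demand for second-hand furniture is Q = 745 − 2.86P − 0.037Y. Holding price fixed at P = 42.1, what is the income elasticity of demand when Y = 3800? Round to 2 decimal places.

-0.29

At P = 42.1, Y = 3800: Q = 483.994.
Holding P constant, ∂Q/∂Y = −0.037.
η_Y = (∂Q/∂Y)·(Y/Q) = -0.037 × (3800/483.994) = -0.29.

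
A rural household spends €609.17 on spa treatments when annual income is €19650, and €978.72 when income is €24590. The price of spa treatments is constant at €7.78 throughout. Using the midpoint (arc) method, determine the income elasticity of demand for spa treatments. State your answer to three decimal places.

2.084

With a constant price, Q₁ = 609.17/7.78 = 78.299 and Q₂ = 978.72/7.78 = 125.799 (equivalently, work directly with expenditure since P cancels).
Midpoint %ΔQ = (978.72 − 609.17)/793.95 = 0.46546; midpoint %ΔI = (24590 − 19650)/22120 = 0.22333.
η = 0.46546 / 0.22333 = 2.084.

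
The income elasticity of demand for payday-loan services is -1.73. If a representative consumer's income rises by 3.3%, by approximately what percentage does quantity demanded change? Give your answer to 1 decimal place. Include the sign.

-5.7%

%ΔQ ≈ η × %ΔI = -1.73 × 3.3% = -5.7%.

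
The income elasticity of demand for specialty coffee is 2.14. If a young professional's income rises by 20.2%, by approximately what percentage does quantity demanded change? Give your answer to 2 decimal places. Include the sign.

%ΔQ ≈ η × %ΔI = 2.14 × 20.2% = 43.23%.

43.23%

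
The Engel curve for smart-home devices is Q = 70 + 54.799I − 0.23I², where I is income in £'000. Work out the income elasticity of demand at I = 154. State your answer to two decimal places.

At I = 154: Q = 3054.3660.
dQ/dI = 54.799 − 0.46I = -16.04100.
η = (dQ/dI)·(I/Q) = -16.04100 × (154/3054.3660) = -0.81.

-0.81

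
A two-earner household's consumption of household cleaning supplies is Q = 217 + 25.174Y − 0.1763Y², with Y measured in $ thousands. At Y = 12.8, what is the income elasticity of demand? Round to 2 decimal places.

At Y = 12.8: Q = 510.3422.
dQ/dY = 25.174 − 0.3526Y = 20.66072.
η = (dQ/dY)·(Y/Q) = 20.66072 × (12.8/510.3422) = 0.52.

0.52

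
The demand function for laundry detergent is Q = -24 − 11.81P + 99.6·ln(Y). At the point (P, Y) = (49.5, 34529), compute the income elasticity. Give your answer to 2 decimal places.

At P = 49.5, Y = 34529: Q = 432.181.
Holding P constant, ∂Q/∂Y = 99.6/Y = 0.00288453.
η_Y = (∂Q/∂Y)·(Y/Q) = 0.00288453 × (34529/432.181) = 0.23.

0.23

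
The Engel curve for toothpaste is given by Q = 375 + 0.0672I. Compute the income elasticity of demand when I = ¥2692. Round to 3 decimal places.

0.325

At I = 2692: Q = 555.902.
dQ/dI = 0.0672.
η = (dQ/dI)·(I/Q) = 0.0672 × (2692/555.902) = 0.325.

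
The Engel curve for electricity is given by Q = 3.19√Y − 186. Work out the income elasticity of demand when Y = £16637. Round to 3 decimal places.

At Y = 16637: Q = 225.461.
dQ/dY = 3.19/(2√Y) = 0.0123658 at this income.
η = (dQ/dY)·(Y/Q) = 0.0123658 × (16637/225.461) = 0.912.

0.912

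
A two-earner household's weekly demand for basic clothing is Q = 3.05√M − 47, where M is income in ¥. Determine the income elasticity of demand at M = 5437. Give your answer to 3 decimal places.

0.632

At M = 5437: Q = 177.895.
dQ/dM = 3.05/(2√M) = 0.0206819 at this income.
η = (dQ/dM)·(M/Q) = 0.0206819 × (5437/177.895) = 0.632.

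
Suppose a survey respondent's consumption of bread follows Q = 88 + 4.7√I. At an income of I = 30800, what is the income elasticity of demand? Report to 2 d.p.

At I = 30800: Q = 912.847.
dQ/dI = 4.7/(2√I) = 0.0133904 at this income.
η = (dQ/dI)·(I/Q) = 0.0133904 × (30800/912.847) = 0.45.

0.45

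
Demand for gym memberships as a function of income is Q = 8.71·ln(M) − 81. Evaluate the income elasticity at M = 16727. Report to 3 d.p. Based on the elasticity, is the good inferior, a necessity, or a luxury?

2.352 (luxury)

At M = 16727: Q = 3.703.
dQ/dM = 8.71/M = 0.000520715 at this income.
η = (dQ/dM)·(M/Q) = 0.000520715 × (16727/3.703) = 2.352.
Since η > 1, the good is a luxury.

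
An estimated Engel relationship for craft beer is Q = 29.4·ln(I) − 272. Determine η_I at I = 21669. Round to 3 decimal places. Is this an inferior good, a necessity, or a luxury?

At I = 21669: Q = 21.519.
dQ/dI = 29.4/I = 0.00135678 at this income.
η = (dQ/dI)·(I/Q) = 0.00135678 × (21669/21.519) = 1.366.
Since η > 1, the good is a luxury.

1.366 (luxury)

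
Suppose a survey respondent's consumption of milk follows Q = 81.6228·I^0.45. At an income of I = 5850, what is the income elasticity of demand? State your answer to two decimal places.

0.45

For Q = A·I^β the income elasticity is constant and equal to β.
Here β = 0.45, so η = 0.45.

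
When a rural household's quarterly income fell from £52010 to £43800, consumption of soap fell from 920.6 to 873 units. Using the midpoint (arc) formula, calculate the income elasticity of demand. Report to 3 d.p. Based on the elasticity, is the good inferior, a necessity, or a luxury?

ΔQ = 873 − 920.6 = -47.6; midpoint Q̄ = (920.6 + 873)/2 = 896.8.
ΔI = 43800 − 52010 = -8210; midpoint Ī = (52010 + 43800)/2 = 47905.
η = (ΔQ/Q̄) ÷ (ΔI/Ī) = (-47.6/896.8) ÷ (-8210/47905) = 0.310.
0 < η < 1 ⇒ necessity.

0.310 (necessity)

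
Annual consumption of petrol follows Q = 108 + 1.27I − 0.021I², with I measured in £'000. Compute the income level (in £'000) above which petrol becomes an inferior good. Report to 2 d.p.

30.24

dQ/dI = 1.27 − 0.042I.
The good is inferior where dQ/dI < 0. Setting dQ/dI = 0 gives I = 1.27 / 0.042 = 30.24.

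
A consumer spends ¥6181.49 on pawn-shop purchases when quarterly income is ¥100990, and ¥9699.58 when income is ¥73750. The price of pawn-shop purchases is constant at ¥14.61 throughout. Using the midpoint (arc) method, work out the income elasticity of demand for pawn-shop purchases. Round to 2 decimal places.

-1.42

With a constant price, Q₁ = 6181.49/14.61 = 423.100 and Q₂ = 9699.58/14.61 = 663.900 (equivalently, work directly with expenditure since P cancels).
Midpoint %ΔQ = (9699.58 − 6181.49)/7940.54 = 0.44305; midpoint %ΔI = (73750 − 100990)/87370 = -0.31178.
η = 0.44305 / -0.31178 = -1.42.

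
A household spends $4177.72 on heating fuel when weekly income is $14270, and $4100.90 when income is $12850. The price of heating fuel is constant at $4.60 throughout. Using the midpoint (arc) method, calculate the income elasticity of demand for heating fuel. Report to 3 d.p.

With a constant price, Q₁ = 4177.72/4.60 = 908.200 and Q₂ = 4100.90/4.60 = 891.500 (equivalently, work directly with expenditure since P cancels).
Midpoint %ΔQ = (4100.90 − 4177.72)/4139.31 = -0.01856; midpoint %ΔI = (12850 − 14270)/13560 = -0.10472.
η = -0.01856 / -0.10472 = 0.177.

0.177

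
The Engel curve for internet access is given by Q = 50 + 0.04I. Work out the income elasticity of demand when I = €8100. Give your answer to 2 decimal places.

At I = 8100: Q = 374.000.
dQ/dI = 0.04.
η = (dQ/dI)·(I/Q) = 0.04 × (8100/374.000) = 0.87.

0.87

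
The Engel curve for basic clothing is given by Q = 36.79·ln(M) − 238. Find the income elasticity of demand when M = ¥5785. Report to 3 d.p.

0.456

At M = 5785: Q = 80.713.
dQ/dM = 36.79/M = 0.00635955 at this income.
η = (dQ/dM)·(M/Q) = 0.00635955 × (5785/80.713) = 0.456.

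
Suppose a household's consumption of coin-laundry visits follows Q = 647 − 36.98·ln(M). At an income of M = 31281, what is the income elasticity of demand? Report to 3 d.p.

-0.140

At M = 31281: Q = 264.229.
dQ/dM = -36.98/M = -0.00118219 at this income.
η = (dQ/dM)·(M/Q) = -0.00118219 × (31281/264.229) = -0.140.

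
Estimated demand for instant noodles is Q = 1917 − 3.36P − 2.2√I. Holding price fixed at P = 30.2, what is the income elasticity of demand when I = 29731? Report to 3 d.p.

At P = 30.2, I = 29731: Q = 1436.189.
Holding P constant, ∂Q/∂I = -2.2/(2√I) = -0.00637952.
η_I = (∂Q/∂I)·(I/Q) = -0.00637952 × (29731/1436.189) = -0.132.

-0.132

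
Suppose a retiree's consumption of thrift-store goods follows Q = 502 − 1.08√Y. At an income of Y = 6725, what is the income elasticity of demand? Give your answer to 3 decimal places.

At Y = 6725: Q = 413.433.
dQ/dY = -1.08/(2√Y) = -0.00658488 at this income.
η = (dQ/dY)·(Y/Q) = -0.00658488 × (6725/413.433) = -0.107.

-0.107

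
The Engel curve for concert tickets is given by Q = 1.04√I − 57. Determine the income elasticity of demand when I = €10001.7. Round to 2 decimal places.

At I = 10001.7: Q = 47.009.
dQ/dI = 1.04/(2√I) = 0.00519956 at this income.
η = (dQ/dI)·(I/Q) = 0.00519956 × (10001.7/47.009) = 1.11.

1.11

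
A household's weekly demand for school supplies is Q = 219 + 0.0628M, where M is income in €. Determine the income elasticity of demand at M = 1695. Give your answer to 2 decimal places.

At M = 1695: Q = 325.446.
dQ/dM = 0.0628.
η = (dQ/dM)·(M/Q) = 0.0628 × (1695/325.446) = 0.33.

0.33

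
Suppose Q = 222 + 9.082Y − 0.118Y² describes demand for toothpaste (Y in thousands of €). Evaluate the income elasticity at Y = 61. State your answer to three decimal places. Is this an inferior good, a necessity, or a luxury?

-0.962 (inferior good)

At Y = 61: Q = 336.9240.
dQ/dY = 9.082 − 0.236Y = -5.31400.
η = (dQ/dY)·(Y/Q) = -5.31400 × (61/336.9240) = -0.962.
η < 0 ⇒ inferior good.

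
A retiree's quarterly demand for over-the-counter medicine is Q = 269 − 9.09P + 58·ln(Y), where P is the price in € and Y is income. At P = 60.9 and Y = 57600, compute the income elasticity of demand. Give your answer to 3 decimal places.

At P = 60.9, Y = 57600: Q = 351.173.
Holding P constant, ∂Q/∂Y = 58/Y = 0.00100694.
η_Y = (∂Q/∂Y)·(Y/Q) = 0.00100694 × (57600/351.173) = 0.165.

0.165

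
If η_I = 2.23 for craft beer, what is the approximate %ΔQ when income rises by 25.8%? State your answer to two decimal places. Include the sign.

%ΔQ ≈ η × %ΔI = 2.23 × 25.8% = 57.53%.

57.53%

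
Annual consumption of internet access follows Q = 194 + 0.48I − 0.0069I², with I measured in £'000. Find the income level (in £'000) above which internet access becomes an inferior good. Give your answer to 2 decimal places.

dQ/dI = 0.48 − 0.0138I.
The good is inferior where dQ/dI < 0. Setting dQ/dI = 0 gives I = 0.48 / 0.0138 = 34.78.

34.78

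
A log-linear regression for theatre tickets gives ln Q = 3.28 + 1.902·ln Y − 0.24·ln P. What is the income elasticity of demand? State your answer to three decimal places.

1.902

In a log-linear demand, the coefficient on ln Y is the income elasticity.
So η = 1.902.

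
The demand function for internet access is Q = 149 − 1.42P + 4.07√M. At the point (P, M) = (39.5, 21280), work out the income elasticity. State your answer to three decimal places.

0.432

At P = 39.5, M = 21280: Q = 686.628.
Holding P constant, ∂Q/∂M = 4.07/(2√M) = 0.0139501.
η_M = (∂Q/∂M)·(M/Q) = 0.0139501 × (21280/686.628) = 0.432.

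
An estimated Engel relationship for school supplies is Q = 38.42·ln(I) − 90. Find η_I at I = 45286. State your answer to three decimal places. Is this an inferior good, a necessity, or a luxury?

At I = 45286: Q = 321.891.
dQ/dI = 38.42/I = 0.000848386 at this income.
η = (dQ/dI)·(I/Q) = 0.000848386 × (45286/321.891) = 0.119.
Since 0 < η < 1, the good is a necessity.

0.119 (necessity)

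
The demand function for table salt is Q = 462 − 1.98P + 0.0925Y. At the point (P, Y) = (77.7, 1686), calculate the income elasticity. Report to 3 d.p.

At P = 77.7, Y = 1686: Q = 464.109.
Holding P constant, ∂Q/∂Y = 0.0925.
η_Y = (∂Q/∂Y)·(Y/Q) = 0.0925 × (1686/464.109) = 0.336.

0.336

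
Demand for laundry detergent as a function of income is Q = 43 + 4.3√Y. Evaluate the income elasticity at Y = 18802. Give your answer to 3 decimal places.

At Y = 18802: Q = 632.618.
dQ/dY = 4.3/(2√Y) = 0.0156797 at this income.
η = (dQ/dY)·(Y/Q) = 0.0156797 × (18802/632.618) = 0.466.

0.466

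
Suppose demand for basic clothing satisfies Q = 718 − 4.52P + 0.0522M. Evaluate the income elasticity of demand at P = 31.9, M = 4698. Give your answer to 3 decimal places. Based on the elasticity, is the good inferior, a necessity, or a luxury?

0.299 (necessity)

At P = 31.9, M = 4698: Q = 819.048.
Holding P constant, ∂Q/∂M = 0.0522.
η_M = (∂Q/∂M)·(M/Q) = 0.0522 × (4698/819.048) = 0.299.
Since 0 < η < 1, this is a necessity.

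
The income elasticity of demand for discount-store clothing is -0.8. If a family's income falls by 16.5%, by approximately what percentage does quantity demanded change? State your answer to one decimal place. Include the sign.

13.2%

%ΔQ ≈ η × %ΔI = -0.8 × (-16.5%) = 13.2%.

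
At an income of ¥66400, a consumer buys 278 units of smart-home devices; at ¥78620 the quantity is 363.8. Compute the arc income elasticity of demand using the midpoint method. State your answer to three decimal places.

1.587

ΔQ = 363.8 − 278 = 85.8; midpoint Q̄ = (278 + 363.8)/2 = 320.9.
ΔI = 78620 − 66400 = 12220; midpoint Ī = (66400 + 78620)/2 = 72510.
η = (ΔQ/Q̄) ÷ (ΔI/Ī) = (85.8/320.9) ÷ (12220/72510) = 1.587.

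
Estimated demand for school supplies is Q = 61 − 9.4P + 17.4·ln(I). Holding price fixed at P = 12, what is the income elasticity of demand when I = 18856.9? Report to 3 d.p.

0.146

At P = 12, I = 18856.9: Q = 119.497.
Holding P constant, ∂Q/∂I = 17.4/I = 0.000922739.
η_I = (∂Q/∂I)·(I/Q) = 0.000922739 × (18856.9/119.497) = 0.146.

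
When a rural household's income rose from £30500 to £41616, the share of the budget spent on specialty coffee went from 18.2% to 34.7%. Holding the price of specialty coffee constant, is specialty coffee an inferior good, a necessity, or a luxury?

The budget share rises as income rises, so η > 1.

luxury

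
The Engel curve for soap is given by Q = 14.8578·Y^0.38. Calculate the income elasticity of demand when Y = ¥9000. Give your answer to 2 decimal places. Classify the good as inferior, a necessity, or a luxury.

0.38 (necessity)

For Q = A·Y^β the income elasticity is constant and equal to β.
Here β = 0.38, so η = 0.38.
Since 0 < η < 1, the good is a necessity.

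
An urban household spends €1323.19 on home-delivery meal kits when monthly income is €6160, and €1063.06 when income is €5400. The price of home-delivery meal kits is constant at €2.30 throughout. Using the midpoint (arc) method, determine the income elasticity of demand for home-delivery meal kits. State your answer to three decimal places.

1.658

With a constant price, Q₁ = 1323.19/2.30 = 575.300 and Q₂ = 1063.06/2.30 = 462.200 (equivalently, work directly with expenditure since P cancels).
Midpoint %ΔQ = (1063.06 − 1323.19)/1193.13 = -0.21802; midpoint %ΔI = (5400 − 6160)/5780 = -0.13149.
η = -0.21802 / -0.13149 = 1.658.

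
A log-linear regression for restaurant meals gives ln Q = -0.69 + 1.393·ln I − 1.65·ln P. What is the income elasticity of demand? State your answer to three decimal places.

1.393

In a log-linear demand, the coefficient on ln I is the income elasticity.
So η = 1.393.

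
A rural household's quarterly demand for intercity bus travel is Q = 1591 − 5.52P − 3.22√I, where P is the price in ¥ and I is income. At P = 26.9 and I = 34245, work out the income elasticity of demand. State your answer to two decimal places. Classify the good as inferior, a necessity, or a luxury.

-0.35 (inferior good)

At P = 26.9, I = 34245: Q = 846.638.
Holding P constant, ∂Q/∂I = -3.22/(2√I) = -0.00870016.
η_I = (∂Q/∂I)·(I/Q) = -0.00870016 × (34245/846.638) = -0.35.
Since η < 0, this is an inferior good.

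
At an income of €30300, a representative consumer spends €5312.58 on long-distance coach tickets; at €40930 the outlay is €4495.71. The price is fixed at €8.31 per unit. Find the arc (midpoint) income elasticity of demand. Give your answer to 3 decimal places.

With a constant price, Q₁ = 5312.58/8.31 = 639.300 and Q₂ = 4495.71/8.31 = 541.000 (equivalently, work directly with expenditure since P cancels).
Midpoint %ΔQ = (4495.71 − 5312.58)/4904.15 = -0.16657; midpoint %ΔI = (40930 − 30300)/35615 = 0.29847.
η = -0.16657 / 0.29847 = -0.558.

-0.558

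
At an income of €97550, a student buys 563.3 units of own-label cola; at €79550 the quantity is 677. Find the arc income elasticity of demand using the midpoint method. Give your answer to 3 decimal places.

ΔQ = 677 − 563.3 = 113.7; midpoint Q̄ = (563.3 + 677)/2 = 620.15.
ΔI = 79550 − 97550 = -18000; midpoint Ī = (97550 + 79550)/2 = 88550.
η = (ΔQ/Q̄) ÷ (ΔI/Ī) = (113.7/620.15) ÷ (-18000/88550) = -0.902.

-0.902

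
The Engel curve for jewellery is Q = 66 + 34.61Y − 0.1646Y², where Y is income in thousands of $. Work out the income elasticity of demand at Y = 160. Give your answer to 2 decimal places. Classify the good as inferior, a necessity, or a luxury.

-2.08 (inferior good)

At Y = 160: Q = 1389.8400.
dQ/dY = 34.61 − 0.3292Y = -18.06200.
η = (dQ/dY)·(Y/Q) = -18.06200 × (160/1389.8400) = -2.08.
η < 0 ⇒ inferior good.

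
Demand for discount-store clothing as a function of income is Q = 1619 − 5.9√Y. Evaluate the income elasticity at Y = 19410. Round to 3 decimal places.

At Y = 19410: Q = 797.013.
dQ/dY = -5.9/(2√Y) = -0.0211743 at this income.
η = (dQ/dY)·(Y/Q) = -0.0211743 × (19410/797.013) = -0.516.

-0.516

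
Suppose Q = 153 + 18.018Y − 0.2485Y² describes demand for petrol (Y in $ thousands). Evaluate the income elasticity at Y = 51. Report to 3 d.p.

-0.878

At Y = 51: Q = 425.5695.
dQ/dY = 18.018 − 0.497Y = -7.32900.
η = (dQ/dY)·(Y/Q) = -7.32900 × (51/425.5695) = -0.878.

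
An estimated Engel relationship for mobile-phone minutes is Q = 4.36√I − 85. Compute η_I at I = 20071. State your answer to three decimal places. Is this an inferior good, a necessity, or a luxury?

At I = 20071: Q = 532.691.
dQ/dI = 4.36/(2√I) = 0.0153876 at this income.
η = (dQ/dI)·(I/Q) = 0.0153876 × (20071/532.691) = 0.580.
Since 0 < η < 1, the good is a necessity.

0.580 (necessity)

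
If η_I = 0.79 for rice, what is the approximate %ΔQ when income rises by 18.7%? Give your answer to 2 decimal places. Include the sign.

%ΔQ ≈ η × %ΔI = 0.79 × 18.7% = 14.77%.

14.77%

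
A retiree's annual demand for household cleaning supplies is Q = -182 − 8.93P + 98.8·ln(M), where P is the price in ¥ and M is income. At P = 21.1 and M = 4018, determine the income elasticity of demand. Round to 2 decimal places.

0.22

At P = 21.1, M = 4018: Q = 449.473.
Holding P constant, ∂Q/∂M = 98.8/M = 0.0245893.
η_M = (∂Q/∂M)·(M/Q) = 0.0245893 × (4018/449.473) = 0.22.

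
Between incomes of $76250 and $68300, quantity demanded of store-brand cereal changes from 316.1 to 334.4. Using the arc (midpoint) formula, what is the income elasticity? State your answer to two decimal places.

ΔQ = 334.4 − 316.1 = 18.3; midpoint Q̄ = (316.1 + 334.4)/2 = 325.25.
ΔI = 68300 − 76250 = -7950; midpoint Ī = (76250 + 68300)/2 = 72275.
η = (ΔQ/Q̄) ÷ (ΔI/Ī) = (18.3/325.25) ÷ (-7950/72275) = -0.51.

-0.51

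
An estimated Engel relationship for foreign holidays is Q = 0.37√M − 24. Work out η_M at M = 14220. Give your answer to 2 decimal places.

1.10

At M = 14220: Q = 20.122.
dQ/dM = 0.37/(2√M) = 0.00155139 at this income.
η = (dQ/dM)·(M/Q) = 0.00155139 × (14220/20.122) = 1.10.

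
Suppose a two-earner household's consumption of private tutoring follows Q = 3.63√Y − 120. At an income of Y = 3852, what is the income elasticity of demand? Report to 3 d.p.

1.070

At Y = 3852: Q = 105.294.
dQ/dY = 3.63/(2√Y) = 0.0292438 at this income.
η = (dQ/dY)·(Y/Q) = 0.0292438 × (3852/105.294) = 1.070.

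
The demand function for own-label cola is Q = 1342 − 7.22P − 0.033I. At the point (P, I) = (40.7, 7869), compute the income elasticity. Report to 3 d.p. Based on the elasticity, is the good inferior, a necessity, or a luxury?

At P = 40.7, I = 7869: Q = 788.469.
Holding P constant, ∂Q/∂I = −0.033.
η_I = (∂Q/∂I)·(I/Q) = -0.033 × (7869/788.469) = -0.329.
Since η < 0, this is an inferior good.

-0.329 (inferior good)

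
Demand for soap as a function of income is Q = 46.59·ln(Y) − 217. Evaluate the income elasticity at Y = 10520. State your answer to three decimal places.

0.217

At Y = 10520: Q = 214.472.
dQ/dY = 46.59/Y = 0.00442871 at this income.
η = (dQ/dY)·(Y/Q) = 0.00442871 × (10520/214.472) = 0.217.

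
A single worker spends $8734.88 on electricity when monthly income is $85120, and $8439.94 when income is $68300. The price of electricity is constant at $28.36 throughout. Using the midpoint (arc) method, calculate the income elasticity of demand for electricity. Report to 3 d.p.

0.157

With a constant price, Q₁ = 8734.88/28.36 = 308.000 and Q₂ = 8439.94/28.36 = 297.600 (equivalently, work directly with expenditure since P cancels).
Midpoint %ΔQ = (8439.94 − 8734.88)/8587.41 = -0.03435; midpoint %ΔI = (68300 − 85120)/76710 = -0.21927.
η = -0.03435 / -0.21927 = 0.157.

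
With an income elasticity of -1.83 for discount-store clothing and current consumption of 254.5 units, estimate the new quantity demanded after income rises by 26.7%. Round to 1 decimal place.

130.1

%ΔQ ≈ η × %ΔI = -1.83 × 26.7% = -48.861%.
New Q ≈ 254.5 × (1 − 0.48861) = 130.1.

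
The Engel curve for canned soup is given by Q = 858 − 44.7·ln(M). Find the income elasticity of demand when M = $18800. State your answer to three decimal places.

-0.107

At M = 18800: Q = 418.080.
dQ/dM = -44.7/M = -0.00237766 at this income.
η = (dQ/dM)·(M/Q) = -0.00237766 × (18800/418.080) = -0.107.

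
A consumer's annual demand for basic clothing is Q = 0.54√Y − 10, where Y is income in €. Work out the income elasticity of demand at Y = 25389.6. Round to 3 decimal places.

0.566

At Y = 25389.6: Q = 76.044.
dQ/dY = 0.54/(2√Y) = 0.00169448 at this income.
η = (dQ/dY)·(Y/Q) = 0.00169448 × (25389.6/76.044) = 0.566.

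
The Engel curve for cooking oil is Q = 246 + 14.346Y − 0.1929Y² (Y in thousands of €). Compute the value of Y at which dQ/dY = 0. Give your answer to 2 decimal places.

dQ/dY = 14.346 − 0.3858Y.
The good is inferior where dQ/dY < 0. Setting dQ/dY = 0 gives Y = 14.346 / 0.3858 = 37.19.

37.19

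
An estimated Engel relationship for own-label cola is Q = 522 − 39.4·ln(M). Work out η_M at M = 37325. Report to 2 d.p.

At M = 37325: Q = 107.220.
dQ/dM = -39.4/M = -0.00105559 at this income.
η = (dQ/dM)·(M/Q) = -0.00105559 × (37325/107.220) = -0.37.

-0.37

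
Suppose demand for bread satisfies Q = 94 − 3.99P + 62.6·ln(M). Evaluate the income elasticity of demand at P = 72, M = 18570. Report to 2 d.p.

0.15

At P = 72, M = 18570: Q = 422.034.
Holding P constant, ∂Q/∂M = 62.6/M = 0.00337103.
η_M = (∂Q/∂M)·(M/Q) = 0.00337103 × (18570/422.034) = 0.15.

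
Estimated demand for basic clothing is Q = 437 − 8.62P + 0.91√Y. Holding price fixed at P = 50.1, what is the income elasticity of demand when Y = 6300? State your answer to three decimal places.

At P = 50.1, Y = 6300: Q = 77.367.
Holding P constant, ∂Q/∂Y = 0.91/(2√Y) = 0.00573246.
η_Y = (∂Q/∂Y)·(Y/Q) = 0.00573246 × (6300/77.367) = 0.467.

0.467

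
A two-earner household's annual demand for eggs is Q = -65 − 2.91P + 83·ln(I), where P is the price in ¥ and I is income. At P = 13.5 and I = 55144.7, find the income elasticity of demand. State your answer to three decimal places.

At P = 13.5, I = 55144.7: Q = 801.885.
Holding P constant, ∂Q/∂I = 83/I = 0.00150513.
η_I = (∂Q/∂I)·(I/Q) = 0.00150513 × (55144.7/801.885) = 0.104.

0.104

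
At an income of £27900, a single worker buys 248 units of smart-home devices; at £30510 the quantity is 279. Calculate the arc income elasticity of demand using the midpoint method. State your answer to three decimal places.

ΔQ = 279 − 248 = 31; midpoint Q̄ = (248 + 279)/2 = 263.5.
ΔI = 30510 − 27900 = 2610; midpoint Ī = (27900 + 30510)/2 = 29205.
η = (ΔQ/Q̄) ÷ (ΔI/Ī) = (31/263.5) ÷ (2610/29205) = 1.316.

1.316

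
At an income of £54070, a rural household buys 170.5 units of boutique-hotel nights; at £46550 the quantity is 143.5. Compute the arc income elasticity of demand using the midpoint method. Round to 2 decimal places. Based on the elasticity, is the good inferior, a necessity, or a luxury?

ΔQ = 143.5 − 170.5 = -27; midpoint Q̄ = (170.5 + 143.5)/2 = 157.
ΔI = 46550 − 54070 = -7520; midpoint Ī = (54070 + 46550)/2 = 50310.
η = (ΔQ/Q̄) ÷ (ΔI/Ī) = (-27/157) ÷ (-7520/50310) = 1.15.
η > 1 ⇒ luxury.

1.15 (luxury)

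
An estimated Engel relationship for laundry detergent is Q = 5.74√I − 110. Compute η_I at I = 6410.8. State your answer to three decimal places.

0.657

At I = 6410.8: Q = 349.587.
dQ/dI = 5.74/(2√I) = 0.0358448 at this income.
η = (dQ/dI)·(I/Q) = 0.0358448 × (6410.8/349.587) = 0.657.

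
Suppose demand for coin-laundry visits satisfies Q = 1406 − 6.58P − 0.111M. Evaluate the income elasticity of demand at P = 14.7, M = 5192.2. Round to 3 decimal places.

-0.786

At P = 14.7, M = 5192.2: Q = 732.940.
Holding P constant, ∂Q/∂M = −0.111.
η_M = (∂Q/∂M)·(M/Q) = -0.111 × (5192.2/732.940) = -0.786.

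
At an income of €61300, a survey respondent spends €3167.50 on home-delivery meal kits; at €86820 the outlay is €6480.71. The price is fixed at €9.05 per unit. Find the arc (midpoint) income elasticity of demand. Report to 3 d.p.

1.993

With a constant price, Q₁ = 3167.50/9.05 = 350.000 and Q₂ = 6480.71/9.05 = 716.101 (equivalently, work directly with expenditure since P cancels).
Midpoint %ΔQ = (6480.71 − 3167.50)/4824.10 = 0.68680; midpoint %ΔI = (86820 − 61300)/74060 = 0.34459.
η = 0.68680 / 0.34459 = 1.993.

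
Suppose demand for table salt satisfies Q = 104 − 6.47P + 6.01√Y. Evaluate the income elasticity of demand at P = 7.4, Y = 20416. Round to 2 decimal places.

At P = 7.4, Y = 20416: Q = 914.858.
Holding P constant, ∂Q/∂Y = 6.01/(2√Y) = 0.021031.
η_Y = (∂Q/∂Y)·(Y/Q) = 0.021031 × (20416/914.858) = 0.47.

0.47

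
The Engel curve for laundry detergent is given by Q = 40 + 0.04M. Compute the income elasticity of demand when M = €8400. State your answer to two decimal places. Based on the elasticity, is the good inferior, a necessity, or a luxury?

At M = 8400: Q = 376.000.
dQ/dM = 0.04.
η = (dQ/dM)·(M/Q) = 0.04 × (8400/376.000) = 0.89.
Since 0 < η < 1, the good is a necessity.

0.89 (necessity)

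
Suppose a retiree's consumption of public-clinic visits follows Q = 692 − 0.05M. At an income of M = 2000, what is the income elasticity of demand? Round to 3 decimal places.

-0.169

At M = 2000: Q = 592.000.
dQ/dM = −0.05.
η = (dQ/dM)·(M/Q) = -0.05 × (2000/592.000) = -0.169.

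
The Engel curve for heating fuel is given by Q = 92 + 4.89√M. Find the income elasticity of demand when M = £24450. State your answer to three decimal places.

0.446

At M = 24450: Q = 856.625.
dQ/dM = 4.89/(2√M) = 0.0156365 at this income.
η = (dQ/dM)·(M/Q) = 0.0156365 × (24450/856.625) = 0.446.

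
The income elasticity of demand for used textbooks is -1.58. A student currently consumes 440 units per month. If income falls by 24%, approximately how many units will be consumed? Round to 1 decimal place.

606.8

%ΔQ ≈ η × %ΔI = -1.58 × (-24%) = 37.92%.
New Q ≈ 440 × (1 + 0.3792) = 606.8.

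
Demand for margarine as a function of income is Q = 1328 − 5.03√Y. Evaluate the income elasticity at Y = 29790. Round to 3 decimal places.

At Y = 29790: Q = 459.833.
dQ/dY = -5.03/(2√Y) = -0.0145714 at this income.
η = (dQ/dY)·(Y/Q) = -0.0145714 × (29790/459.833) = -0.944.

-0.944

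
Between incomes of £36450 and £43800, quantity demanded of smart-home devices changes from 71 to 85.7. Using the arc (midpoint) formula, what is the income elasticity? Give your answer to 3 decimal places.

1.024

ΔQ = 85.7 − 71 = 14.7; midpoint Q̄ = (71 + 85.7)/2 = 78.35.
ΔI = 43800 − 36450 = 7350; midpoint Ī = (36450 + 43800)/2 = 40125.
η = (ΔQ/Q̄) ÷ (ΔI/Ī) = (14.7/78.35) ÷ (7350/40125) = 1.024.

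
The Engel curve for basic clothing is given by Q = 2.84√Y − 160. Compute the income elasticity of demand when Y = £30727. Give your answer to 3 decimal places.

At Y = 30727: Q = 337.827.
dQ/dY = 2.84/(2√Y) = 0.00810081 at this income.
η = (dQ/dY)·(Y/Q) = 0.00810081 × (30727/337.827) = 0.737.

0.737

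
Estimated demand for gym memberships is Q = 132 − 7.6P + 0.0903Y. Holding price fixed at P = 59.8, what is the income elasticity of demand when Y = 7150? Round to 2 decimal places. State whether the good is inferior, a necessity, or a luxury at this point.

2.00 (luxury)

At P = 59.8, Y = 7150: Q = 323.165.
Holding P constant, ∂Q/∂Y = 0.0903.
η_Y = (∂Q/∂Y)·(Y/Q) = 0.0903 × (7150/323.165) = 2.00.
Since η > 1, this is a luxury.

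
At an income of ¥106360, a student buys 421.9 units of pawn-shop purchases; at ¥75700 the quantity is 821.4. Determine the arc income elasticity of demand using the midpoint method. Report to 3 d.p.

-1.908

ΔQ = 821.4 − 421.9 = 399.5; midpoint Q̄ = (421.9 + 821.4)/2 = 621.65.
ΔI = 75700 − 106360 = -30660; midpoint Ī = (106360 + 75700)/2 = 91030.
η = (ΔQ/Q̄) ÷ (ΔI/Ī) = (399.5/621.65) ÷ (-30660/91030) = -1.908.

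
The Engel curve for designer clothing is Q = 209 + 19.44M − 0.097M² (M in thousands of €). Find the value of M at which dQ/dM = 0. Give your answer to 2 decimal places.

100.21

dQ/dM = 19.44 − 0.194M.
The good is inferior where dQ/dM < 0. Setting dQ/dM = 0 gives M = 19.44 / 0.194 = 100.21.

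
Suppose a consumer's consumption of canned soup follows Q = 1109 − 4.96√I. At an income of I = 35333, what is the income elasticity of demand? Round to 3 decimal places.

-2.639

At I = 35333: Q = 176.665.
dQ/dI = -4.96/(2√I) = -0.0131935 at this income.
η = (dQ/dI)·(I/Q) = -0.0131935 × (35333/176.665) = -2.639.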